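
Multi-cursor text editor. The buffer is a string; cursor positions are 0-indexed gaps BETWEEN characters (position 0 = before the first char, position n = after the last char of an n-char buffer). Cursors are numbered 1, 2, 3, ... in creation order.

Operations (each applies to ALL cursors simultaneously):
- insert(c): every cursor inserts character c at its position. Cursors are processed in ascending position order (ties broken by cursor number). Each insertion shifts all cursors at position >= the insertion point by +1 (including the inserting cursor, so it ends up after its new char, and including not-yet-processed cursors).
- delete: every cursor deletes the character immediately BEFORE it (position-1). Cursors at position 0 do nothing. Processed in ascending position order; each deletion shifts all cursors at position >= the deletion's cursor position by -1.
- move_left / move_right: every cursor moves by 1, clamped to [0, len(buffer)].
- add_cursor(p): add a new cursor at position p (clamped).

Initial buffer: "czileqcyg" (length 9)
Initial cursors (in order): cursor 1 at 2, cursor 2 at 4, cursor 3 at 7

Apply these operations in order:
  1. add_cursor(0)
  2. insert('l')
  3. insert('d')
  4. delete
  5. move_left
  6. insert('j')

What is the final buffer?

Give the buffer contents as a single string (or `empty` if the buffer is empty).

Answer: jlczjliljleqcjlyg

Derivation:
After op 1 (add_cursor(0)): buffer="czileqcyg" (len 9), cursors c4@0 c1@2 c2@4 c3@7, authorship .........
After op 2 (insert('l')): buffer="lczlilleqclyg" (len 13), cursors c4@1 c1@4 c2@7 c3@11, authorship 4..1..2...3..
After op 3 (insert('d')): buffer="ldczldilldeqcldyg" (len 17), cursors c4@2 c1@6 c2@10 c3@15, authorship 44..11..22...33..
After op 4 (delete): buffer="lczlilleqclyg" (len 13), cursors c4@1 c1@4 c2@7 c3@11, authorship 4..1..2...3..
After op 5 (move_left): buffer="lczlilleqclyg" (len 13), cursors c4@0 c1@3 c2@6 c3@10, authorship 4..1..2...3..
After op 6 (insert('j')): buffer="jlczjliljleqcjlyg" (len 17), cursors c4@1 c1@5 c2@9 c3@14, authorship 44..11..22...33..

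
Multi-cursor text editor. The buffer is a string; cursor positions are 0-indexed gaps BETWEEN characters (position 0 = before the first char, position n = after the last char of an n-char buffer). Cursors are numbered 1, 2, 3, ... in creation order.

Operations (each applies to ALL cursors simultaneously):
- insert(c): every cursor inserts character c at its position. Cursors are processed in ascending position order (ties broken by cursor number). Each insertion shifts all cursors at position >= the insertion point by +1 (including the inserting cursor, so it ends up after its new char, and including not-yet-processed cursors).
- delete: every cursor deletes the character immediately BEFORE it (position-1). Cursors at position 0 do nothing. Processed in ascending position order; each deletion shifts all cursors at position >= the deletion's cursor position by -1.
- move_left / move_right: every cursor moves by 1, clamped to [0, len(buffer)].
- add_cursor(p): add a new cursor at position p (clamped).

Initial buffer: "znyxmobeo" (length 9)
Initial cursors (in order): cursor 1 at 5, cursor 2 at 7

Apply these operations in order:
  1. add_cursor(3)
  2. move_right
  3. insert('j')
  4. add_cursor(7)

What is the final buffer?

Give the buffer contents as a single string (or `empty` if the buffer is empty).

Answer: znyxjmojbejo

Derivation:
After op 1 (add_cursor(3)): buffer="znyxmobeo" (len 9), cursors c3@3 c1@5 c2@7, authorship .........
After op 2 (move_right): buffer="znyxmobeo" (len 9), cursors c3@4 c1@6 c2@8, authorship .........
After op 3 (insert('j')): buffer="znyxjmojbejo" (len 12), cursors c3@5 c1@8 c2@11, authorship ....3..1..2.
After op 4 (add_cursor(7)): buffer="znyxjmojbejo" (len 12), cursors c3@5 c4@7 c1@8 c2@11, authorship ....3..1..2.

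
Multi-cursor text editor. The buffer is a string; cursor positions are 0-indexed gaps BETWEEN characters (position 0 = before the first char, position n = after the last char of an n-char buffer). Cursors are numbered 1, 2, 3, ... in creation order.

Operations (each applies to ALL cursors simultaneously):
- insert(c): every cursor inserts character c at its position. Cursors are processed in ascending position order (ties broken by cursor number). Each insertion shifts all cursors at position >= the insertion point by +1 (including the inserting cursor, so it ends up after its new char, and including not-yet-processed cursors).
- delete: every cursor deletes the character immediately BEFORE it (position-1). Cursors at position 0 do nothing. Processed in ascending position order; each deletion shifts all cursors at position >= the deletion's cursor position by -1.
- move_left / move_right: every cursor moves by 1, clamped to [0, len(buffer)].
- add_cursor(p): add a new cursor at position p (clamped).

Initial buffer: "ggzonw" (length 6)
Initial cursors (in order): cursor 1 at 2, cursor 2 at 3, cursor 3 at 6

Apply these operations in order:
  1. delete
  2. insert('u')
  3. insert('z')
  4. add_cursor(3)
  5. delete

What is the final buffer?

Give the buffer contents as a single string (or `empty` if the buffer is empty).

Answer: guonu

Derivation:
After op 1 (delete): buffer="gon" (len 3), cursors c1@1 c2@1 c3@3, authorship ...
After op 2 (insert('u')): buffer="guuonu" (len 6), cursors c1@3 c2@3 c3@6, authorship .12..3
After op 3 (insert('z')): buffer="guuzzonuz" (len 9), cursors c1@5 c2@5 c3@9, authorship .1212..33
After op 4 (add_cursor(3)): buffer="guuzzonuz" (len 9), cursors c4@3 c1@5 c2@5 c3@9, authorship .1212..33
After op 5 (delete): buffer="guonu" (len 5), cursors c1@2 c2@2 c4@2 c3@5, authorship .1..3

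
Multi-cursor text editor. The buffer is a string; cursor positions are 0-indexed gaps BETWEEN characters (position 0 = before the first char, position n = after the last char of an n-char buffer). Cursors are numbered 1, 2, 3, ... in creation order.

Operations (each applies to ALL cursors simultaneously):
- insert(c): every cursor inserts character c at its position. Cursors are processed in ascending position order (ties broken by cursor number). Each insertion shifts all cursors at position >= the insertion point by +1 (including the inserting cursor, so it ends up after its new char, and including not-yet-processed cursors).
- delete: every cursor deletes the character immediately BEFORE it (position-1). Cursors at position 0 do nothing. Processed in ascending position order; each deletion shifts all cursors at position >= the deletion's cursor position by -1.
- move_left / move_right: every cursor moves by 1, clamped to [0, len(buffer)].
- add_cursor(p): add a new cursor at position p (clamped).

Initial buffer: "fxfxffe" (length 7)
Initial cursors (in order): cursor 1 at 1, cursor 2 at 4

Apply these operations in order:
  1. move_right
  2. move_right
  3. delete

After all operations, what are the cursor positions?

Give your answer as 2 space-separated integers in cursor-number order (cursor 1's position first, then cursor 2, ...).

Answer: 2 4

Derivation:
After op 1 (move_right): buffer="fxfxffe" (len 7), cursors c1@2 c2@5, authorship .......
After op 2 (move_right): buffer="fxfxffe" (len 7), cursors c1@3 c2@6, authorship .......
After op 3 (delete): buffer="fxxfe" (len 5), cursors c1@2 c2@4, authorship .....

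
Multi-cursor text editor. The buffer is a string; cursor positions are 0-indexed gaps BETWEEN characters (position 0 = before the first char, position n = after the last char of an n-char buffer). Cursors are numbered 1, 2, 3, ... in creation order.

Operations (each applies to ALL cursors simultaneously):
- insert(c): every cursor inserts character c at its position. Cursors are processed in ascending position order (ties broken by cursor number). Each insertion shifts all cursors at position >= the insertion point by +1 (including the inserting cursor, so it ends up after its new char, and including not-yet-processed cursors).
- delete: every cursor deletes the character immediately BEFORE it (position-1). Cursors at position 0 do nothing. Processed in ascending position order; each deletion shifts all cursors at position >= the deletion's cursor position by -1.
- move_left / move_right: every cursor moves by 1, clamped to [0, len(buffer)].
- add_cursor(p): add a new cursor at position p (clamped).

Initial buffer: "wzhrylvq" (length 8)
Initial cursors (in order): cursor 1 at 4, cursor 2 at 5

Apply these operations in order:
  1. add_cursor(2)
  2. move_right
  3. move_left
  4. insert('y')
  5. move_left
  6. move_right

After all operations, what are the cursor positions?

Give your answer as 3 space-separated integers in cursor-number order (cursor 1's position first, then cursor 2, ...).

Answer: 6 8 3

Derivation:
After op 1 (add_cursor(2)): buffer="wzhrylvq" (len 8), cursors c3@2 c1@4 c2@5, authorship ........
After op 2 (move_right): buffer="wzhrylvq" (len 8), cursors c3@3 c1@5 c2@6, authorship ........
After op 3 (move_left): buffer="wzhrylvq" (len 8), cursors c3@2 c1@4 c2@5, authorship ........
After op 4 (insert('y')): buffer="wzyhryyylvq" (len 11), cursors c3@3 c1@6 c2@8, authorship ..3..1.2...
After op 5 (move_left): buffer="wzyhryyylvq" (len 11), cursors c3@2 c1@5 c2@7, authorship ..3..1.2...
After op 6 (move_right): buffer="wzyhryyylvq" (len 11), cursors c3@3 c1@6 c2@8, authorship ..3..1.2...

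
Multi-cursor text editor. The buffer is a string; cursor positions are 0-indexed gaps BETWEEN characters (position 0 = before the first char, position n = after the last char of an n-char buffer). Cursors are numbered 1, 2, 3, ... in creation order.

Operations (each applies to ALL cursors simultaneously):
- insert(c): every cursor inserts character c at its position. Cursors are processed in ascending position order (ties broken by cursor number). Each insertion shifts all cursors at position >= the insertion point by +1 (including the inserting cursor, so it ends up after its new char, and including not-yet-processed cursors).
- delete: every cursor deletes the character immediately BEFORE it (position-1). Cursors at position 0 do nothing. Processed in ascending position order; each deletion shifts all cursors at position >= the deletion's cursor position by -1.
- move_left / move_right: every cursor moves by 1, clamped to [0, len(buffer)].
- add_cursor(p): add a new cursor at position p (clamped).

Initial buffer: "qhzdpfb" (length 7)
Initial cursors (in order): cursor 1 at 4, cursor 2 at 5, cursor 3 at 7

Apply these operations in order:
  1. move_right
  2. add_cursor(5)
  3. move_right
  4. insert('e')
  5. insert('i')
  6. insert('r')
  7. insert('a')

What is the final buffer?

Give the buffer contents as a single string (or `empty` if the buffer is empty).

After op 1 (move_right): buffer="qhzdpfb" (len 7), cursors c1@5 c2@6 c3@7, authorship .......
After op 2 (add_cursor(5)): buffer="qhzdpfb" (len 7), cursors c1@5 c4@5 c2@6 c3@7, authorship .......
After op 3 (move_right): buffer="qhzdpfb" (len 7), cursors c1@6 c4@6 c2@7 c3@7, authorship .......
After op 4 (insert('e')): buffer="qhzdpfeebee" (len 11), cursors c1@8 c4@8 c2@11 c3@11, authorship ......14.23
After op 5 (insert('i')): buffer="qhzdpfeeiibeeii" (len 15), cursors c1@10 c4@10 c2@15 c3@15, authorship ......1414.2323
After op 6 (insert('r')): buffer="qhzdpfeeiirrbeeiirr" (len 19), cursors c1@12 c4@12 c2@19 c3@19, authorship ......141414.232323
After op 7 (insert('a')): buffer="qhzdpfeeiirraabeeiirraa" (len 23), cursors c1@14 c4@14 c2@23 c3@23, authorship ......14141414.23232323

Answer: qhzdpfeeiirraabeeiirraa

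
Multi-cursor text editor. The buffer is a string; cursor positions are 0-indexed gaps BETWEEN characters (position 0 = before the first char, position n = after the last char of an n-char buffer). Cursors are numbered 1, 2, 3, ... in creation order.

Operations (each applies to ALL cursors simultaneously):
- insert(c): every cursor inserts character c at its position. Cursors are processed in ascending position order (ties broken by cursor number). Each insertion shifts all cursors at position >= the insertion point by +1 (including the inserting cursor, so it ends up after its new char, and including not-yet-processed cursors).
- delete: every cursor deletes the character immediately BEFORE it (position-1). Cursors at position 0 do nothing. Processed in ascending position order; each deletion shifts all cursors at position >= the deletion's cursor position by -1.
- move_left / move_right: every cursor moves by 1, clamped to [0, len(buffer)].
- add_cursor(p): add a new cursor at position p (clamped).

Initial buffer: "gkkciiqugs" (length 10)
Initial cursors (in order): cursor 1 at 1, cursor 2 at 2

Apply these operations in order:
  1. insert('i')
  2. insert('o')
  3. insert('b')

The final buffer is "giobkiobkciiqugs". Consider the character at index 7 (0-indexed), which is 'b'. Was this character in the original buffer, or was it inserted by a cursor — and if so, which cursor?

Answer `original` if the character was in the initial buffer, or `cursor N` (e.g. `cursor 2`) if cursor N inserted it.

After op 1 (insert('i')): buffer="gikikciiqugs" (len 12), cursors c1@2 c2@4, authorship .1.2........
After op 2 (insert('o')): buffer="giokiokciiqugs" (len 14), cursors c1@3 c2@6, authorship .11.22........
After op 3 (insert('b')): buffer="giobkiobkciiqugs" (len 16), cursors c1@4 c2@8, authorship .111.222........
Authorship (.=original, N=cursor N): . 1 1 1 . 2 2 2 . . . . . . . .
Index 7: author = 2

Answer: cursor 2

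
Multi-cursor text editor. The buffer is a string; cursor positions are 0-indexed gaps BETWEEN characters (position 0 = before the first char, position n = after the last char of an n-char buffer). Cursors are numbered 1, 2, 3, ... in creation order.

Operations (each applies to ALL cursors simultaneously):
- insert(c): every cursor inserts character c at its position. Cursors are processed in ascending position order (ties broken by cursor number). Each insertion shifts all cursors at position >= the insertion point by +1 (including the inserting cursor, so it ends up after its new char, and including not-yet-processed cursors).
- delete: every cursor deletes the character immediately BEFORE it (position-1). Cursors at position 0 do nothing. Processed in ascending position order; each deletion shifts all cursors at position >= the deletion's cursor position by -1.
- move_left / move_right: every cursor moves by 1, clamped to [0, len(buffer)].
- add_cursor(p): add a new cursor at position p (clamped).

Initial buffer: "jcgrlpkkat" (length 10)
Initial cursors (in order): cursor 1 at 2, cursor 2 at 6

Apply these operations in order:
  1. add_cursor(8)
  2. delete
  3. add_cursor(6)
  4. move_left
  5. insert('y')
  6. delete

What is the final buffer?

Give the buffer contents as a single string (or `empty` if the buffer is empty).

After op 1 (add_cursor(8)): buffer="jcgrlpkkat" (len 10), cursors c1@2 c2@6 c3@8, authorship ..........
After op 2 (delete): buffer="jgrlkat" (len 7), cursors c1@1 c2@4 c3@5, authorship .......
After op 3 (add_cursor(6)): buffer="jgrlkat" (len 7), cursors c1@1 c2@4 c3@5 c4@6, authorship .......
After op 4 (move_left): buffer="jgrlkat" (len 7), cursors c1@0 c2@3 c3@4 c4@5, authorship .......
After op 5 (insert('y')): buffer="yjgrylykyat" (len 11), cursors c1@1 c2@5 c3@7 c4@9, authorship 1...2.3.4..
After op 6 (delete): buffer="jgrlkat" (len 7), cursors c1@0 c2@3 c3@4 c4@5, authorship .......

Answer: jgrlkat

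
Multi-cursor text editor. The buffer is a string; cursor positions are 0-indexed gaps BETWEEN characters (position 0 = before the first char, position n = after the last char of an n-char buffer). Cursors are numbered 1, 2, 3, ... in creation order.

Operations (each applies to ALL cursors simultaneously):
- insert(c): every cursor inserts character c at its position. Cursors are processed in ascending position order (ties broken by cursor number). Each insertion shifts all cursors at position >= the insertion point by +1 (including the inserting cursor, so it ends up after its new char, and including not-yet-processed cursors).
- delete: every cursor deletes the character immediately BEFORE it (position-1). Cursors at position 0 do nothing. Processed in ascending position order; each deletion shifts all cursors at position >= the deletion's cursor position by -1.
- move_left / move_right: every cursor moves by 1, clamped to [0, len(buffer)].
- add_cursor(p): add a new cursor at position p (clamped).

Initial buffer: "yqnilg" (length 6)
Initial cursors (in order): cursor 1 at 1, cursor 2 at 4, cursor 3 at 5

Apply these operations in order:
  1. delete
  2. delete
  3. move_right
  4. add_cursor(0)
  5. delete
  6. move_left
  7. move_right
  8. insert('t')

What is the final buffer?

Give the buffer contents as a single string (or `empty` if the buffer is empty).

Answer: tttt

Derivation:
After op 1 (delete): buffer="qng" (len 3), cursors c1@0 c2@2 c3@2, authorship ...
After op 2 (delete): buffer="g" (len 1), cursors c1@0 c2@0 c3@0, authorship .
After op 3 (move_right): buffer="g" (len 1), cursors c1@1 c2@1 c3@1, authorship .
After op 4 (add_cursor(0)): buffer="g" (len 1), cursors c4@0 c1@1 c2@1 c3@1, authorship .
After op 5 (delete): buffer="" (len 0), cursors c1@0 c2@0 c3@0 c4@0, authorship 
After op 6 (move_left): buffer="" (len 0), cursors c1@0 c2@0 c3@0 c4@0, authorship 
After op 7 (move_right): buffer="" (len 0), cursors c1@0 c2@0 c3@0 c4@0, authorship 
After op 8 (insert('t')): buffer="tttt" (len 4), cursors c1@4 c2@4 c3@4 c4@4, authorship 1234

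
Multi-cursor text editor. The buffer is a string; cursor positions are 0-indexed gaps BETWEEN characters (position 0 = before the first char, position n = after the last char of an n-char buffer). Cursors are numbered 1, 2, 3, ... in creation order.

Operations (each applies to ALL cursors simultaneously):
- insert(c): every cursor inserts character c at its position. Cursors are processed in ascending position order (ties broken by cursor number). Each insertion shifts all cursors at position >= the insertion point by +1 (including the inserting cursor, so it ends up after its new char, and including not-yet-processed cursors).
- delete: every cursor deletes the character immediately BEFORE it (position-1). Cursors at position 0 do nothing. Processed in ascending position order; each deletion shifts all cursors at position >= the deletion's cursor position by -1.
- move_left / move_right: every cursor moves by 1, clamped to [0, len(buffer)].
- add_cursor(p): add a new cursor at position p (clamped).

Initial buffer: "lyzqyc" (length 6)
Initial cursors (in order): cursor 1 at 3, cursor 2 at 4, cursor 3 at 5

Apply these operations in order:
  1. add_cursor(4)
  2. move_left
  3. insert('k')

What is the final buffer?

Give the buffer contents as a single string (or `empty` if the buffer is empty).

After op 1 (add_cursor(4)): buffer="lyzqyc" (len 6), cursors c1@3 c2@4 c4@4 c3@5, authorship ......
After op 2 (move_left): buffer="lyzqyc" (len 6), cursors c1@2 c2@3 c4@3 c3@4, authorship ......
After op 3 (insert('k')): buffer="lykzkkqkyc" (len 10), cursors c1@3 c2@6 c4@6 c3@8, authorship ..1.24.3..

Answer: lykzkkqkyc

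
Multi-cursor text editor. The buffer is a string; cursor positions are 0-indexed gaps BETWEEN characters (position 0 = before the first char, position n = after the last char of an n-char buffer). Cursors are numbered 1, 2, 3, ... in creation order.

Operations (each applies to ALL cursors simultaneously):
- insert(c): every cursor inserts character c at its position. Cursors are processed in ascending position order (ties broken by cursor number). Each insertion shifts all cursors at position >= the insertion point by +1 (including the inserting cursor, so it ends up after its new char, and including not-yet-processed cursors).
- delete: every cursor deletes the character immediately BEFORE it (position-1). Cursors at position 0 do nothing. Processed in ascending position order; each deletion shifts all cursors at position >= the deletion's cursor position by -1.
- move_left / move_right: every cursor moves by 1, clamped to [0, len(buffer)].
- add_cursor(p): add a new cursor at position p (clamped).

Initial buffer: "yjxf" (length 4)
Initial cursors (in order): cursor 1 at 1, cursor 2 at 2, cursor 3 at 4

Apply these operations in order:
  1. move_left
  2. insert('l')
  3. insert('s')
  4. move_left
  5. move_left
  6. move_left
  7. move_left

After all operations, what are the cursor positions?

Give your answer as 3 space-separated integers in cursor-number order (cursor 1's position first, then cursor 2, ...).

Answer: 0 1 5

Derivation:
After op 1 (move_left): buffer="yjxf" (len 4), cursors c1@0 c2@1 c3@3, authorship ....
After op 2 (insert('l')): buffer="lyljxlf" (len 7), cursors c1@1 c2@3 c3@6, authorship 1.2..3.
After op 3 (insert('s')): buffer="lsylsjxlsf" (len 10), cursors c1@2 c2@5 c3@9, authorship 11.22..33.
After op 4 (move_left): buffer="lsylsjxlsf" (len 10), cursors c1@1 c2@4 c3@8, authorship 11.22..33.
After op 5 (move_left): buffer="lsylsjxlsf" (len 10), cursors c1@0 c2@3 c3@7, authorship 11.22..33.
After op 6 (move_left): buffer="lsylsjxlsf" (len 10), cursors c1@0 c2@2 c3@6, authorship 11.22..33.
After op 7 (move_left): buffer="lsylsjxlsf" (len 10), cursors c1@0 c2@1 c3@5, authorship 11.22..33.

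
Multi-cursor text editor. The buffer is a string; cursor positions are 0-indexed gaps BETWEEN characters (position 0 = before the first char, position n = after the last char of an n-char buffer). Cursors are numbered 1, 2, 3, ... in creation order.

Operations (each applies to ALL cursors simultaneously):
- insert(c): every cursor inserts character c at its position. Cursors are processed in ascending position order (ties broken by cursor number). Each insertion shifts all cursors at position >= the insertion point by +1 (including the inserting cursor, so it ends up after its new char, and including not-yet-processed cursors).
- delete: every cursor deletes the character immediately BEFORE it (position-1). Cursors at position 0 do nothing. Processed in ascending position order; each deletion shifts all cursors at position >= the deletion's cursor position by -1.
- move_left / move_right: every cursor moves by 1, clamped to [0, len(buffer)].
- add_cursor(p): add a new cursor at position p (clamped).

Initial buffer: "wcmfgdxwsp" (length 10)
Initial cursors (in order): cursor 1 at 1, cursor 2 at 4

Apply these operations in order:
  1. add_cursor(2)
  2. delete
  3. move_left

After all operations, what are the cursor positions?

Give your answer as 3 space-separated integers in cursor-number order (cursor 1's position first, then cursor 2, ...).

After op 1 (add_cursor(2)): buffer="wcmfgdxwsp" (len 10), cursors c1@1 c3@2 c2@4, authorship ..........
After op 2 (delete): buffer="mgdxwsp" (len 7), cursors c1@0 c3@0 c2@1, authorship .......
After op 3 (move_left): buffer="mgdxwsp" (len 7), cursors c1@0 c2@0 c3@0, authorship .......

Answer: 0 0 0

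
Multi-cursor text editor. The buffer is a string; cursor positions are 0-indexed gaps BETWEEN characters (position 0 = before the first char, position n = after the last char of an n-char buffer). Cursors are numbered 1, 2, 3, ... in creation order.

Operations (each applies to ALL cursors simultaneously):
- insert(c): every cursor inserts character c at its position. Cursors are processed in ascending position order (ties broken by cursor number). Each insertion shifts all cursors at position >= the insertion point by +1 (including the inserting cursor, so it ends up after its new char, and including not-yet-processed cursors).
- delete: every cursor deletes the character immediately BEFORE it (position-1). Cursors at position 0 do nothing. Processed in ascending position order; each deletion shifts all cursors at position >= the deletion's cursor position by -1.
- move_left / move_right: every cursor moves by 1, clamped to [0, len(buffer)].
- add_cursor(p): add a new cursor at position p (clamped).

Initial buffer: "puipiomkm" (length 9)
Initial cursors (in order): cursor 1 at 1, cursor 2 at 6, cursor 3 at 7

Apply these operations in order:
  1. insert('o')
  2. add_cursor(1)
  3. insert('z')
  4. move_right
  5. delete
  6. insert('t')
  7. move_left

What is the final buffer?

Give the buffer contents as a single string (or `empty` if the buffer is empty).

Answer: pztztipiooztoztm

Derivation:
After op 1 (insert('o')): buffer="pouipioomokm" (len 12), cursors c1@2 c2@8 c3@10, authorship .1.....2.3..
After op 2 (add_cursor(1)): buffer="pouipioomokm" (len 12), cursors c4@1 c1@2 c2@8 c3@10, authorship .1.....2.3..
After op 3 (insert('z')): buffer="pzozuipioozmozkm" (len 16), cursors c4@2 c1@4 c2@11 c3@14, authorship .411.....22.33..
After op 4 (move_right): buffer="pzozuipioozmozkm" (len 16), cursors c4@3 c1@5 c2@12 c3@15, authorship .411.....22.33..
After op 5 (delete): buffer="pzzipioozozm" (len 12), cursors c4@2 c1@3 c2@9 c3@11, authorship .41....2233.
After op 6 (insert('t')): buffer="pztztipiooztoztm" (len 16), cursors c4@3 c1@5 c2@12 c3@15, authorship .4411....222333.
After op 7 (move_left): buffer="pztztipiooztoztm" (len 16), cursors c4@2 c1@4 c2@11 c3@14, authorship .4411....222333.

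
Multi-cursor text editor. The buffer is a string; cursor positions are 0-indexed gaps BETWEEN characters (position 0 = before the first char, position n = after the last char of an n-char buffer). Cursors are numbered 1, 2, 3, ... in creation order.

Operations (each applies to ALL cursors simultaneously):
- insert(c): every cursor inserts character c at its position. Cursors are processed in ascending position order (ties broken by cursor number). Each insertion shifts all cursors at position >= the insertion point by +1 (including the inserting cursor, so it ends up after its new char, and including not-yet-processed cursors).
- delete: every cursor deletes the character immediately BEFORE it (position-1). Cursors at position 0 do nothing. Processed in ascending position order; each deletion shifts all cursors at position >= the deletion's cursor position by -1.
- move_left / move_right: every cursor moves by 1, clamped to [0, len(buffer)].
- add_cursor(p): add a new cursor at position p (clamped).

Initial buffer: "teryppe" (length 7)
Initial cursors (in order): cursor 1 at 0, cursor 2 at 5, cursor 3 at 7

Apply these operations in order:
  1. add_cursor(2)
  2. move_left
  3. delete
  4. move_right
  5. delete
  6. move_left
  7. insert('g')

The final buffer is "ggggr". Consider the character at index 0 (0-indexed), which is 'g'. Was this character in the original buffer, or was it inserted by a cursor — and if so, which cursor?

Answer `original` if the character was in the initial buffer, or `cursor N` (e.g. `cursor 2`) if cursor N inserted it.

After op 1 (add_cursor(2)): buffer="teryppe" (len 7), cursors c1@0 c4@2 c2@5 c3@7, authorship .......
After op 2 (move_left): buffer="teryppe" (len 7), cursors c1@0 c4@1 c2@4 c3@6, authorship .......
After op 3 (delete): buffer="erpe" (len 4), cursors c1@0 c4@0 c2@2 c3@3, authorship ....
After op 4 (move_right): buffer="erpe" (len 4), cursors c1@1 c4@1 c2@3 c3@4, authorship ....
After op 5 (delete): buffer="r" (len 1), cursors c1@0 c4@0 c2@1 c3@1, authorship .
After op 6 (move_left): buffer="r" (len 1), cursors c1@0 c2@0 c3@0 c4@0, authorship .
After op 7 (insert('g')): buffer="ggggr" (len 5), cursors c1@4 c2@4 c3@4 c4@4, authorship 1234.
Authorship (.=original, N=cursor N): 1 2 3 4 .
Index 0: author = 1

Answer: cursor 1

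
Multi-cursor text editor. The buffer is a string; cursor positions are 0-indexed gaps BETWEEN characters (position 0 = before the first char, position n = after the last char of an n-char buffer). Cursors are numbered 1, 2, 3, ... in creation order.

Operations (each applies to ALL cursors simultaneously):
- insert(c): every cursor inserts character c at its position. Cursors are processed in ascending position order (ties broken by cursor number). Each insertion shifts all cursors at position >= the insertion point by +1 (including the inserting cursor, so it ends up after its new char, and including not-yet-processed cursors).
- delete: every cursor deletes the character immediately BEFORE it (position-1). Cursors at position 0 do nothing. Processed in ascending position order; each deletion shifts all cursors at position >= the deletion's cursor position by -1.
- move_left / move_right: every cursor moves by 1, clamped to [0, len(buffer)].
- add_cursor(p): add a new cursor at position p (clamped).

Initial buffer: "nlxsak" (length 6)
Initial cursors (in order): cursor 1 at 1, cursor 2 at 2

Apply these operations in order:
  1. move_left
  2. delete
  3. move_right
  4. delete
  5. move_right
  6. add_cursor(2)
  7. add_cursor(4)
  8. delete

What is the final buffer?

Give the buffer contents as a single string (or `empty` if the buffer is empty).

After op 1 (move_left): buffer="nlxsak" (len 6), cursors c1@0 c2@1, authorship ......
After op 2 (delete): buffer="lxsak" (len 5), cursors c1@0 c2@0, authorship .....
After op 3 (move_right): buffer="lxsak" (len 5), cursors c1@1 c2@1, authorship .....
After op 4 (delete): buffer="xsak" (len 4), cursors c1@0 c2@0, authorship ....
After op 5 (move_right): buffer="xsak" (len 4), cursors c1@1 c2@1, authorship ....
After op 6 (add_cursor(2)): buffer="xsak" (len 4), cursors c1@1 c2@1 c3@2, authorship ....
After op 7 (add_cursor(4)): buffer="xsak" (len 4), cursors c1@1 c2@1 c3@2 c4@4, authorship ....
After op 8 (delete): buffer="a" (len 1), cursors c1@0 c2@0 c3@0 c4@1, authorship .

Answer: a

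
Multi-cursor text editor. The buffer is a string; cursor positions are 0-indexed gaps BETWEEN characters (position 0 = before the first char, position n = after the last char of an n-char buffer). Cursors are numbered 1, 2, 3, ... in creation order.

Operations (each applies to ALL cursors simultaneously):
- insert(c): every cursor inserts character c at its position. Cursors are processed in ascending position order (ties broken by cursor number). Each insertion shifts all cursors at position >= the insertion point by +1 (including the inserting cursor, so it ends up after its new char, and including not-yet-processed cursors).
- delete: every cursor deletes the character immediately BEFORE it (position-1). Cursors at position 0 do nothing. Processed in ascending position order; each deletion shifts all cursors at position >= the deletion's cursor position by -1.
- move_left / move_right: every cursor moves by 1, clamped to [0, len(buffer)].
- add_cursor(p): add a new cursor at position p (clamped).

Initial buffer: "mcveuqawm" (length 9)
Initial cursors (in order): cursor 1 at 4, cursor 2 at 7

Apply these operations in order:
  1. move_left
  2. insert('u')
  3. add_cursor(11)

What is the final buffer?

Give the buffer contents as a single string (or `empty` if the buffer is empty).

Answer: mcvueuquawm

Derivation:
After op 1 (move_left): buffer="mcveuqawm" (len 9), cursors c1@3 c2@6, authorship .........
After op 2 (insert('u')): buffer="mcvueuquawm" (len 11), cursors c1@4 c2@8, authorship ...1...2...
After op 3 (add_cursor(11)): buffer="mcvueuquawm" (len 11), cursors c1@4 c2@8 c3@11, authorship ...1...2...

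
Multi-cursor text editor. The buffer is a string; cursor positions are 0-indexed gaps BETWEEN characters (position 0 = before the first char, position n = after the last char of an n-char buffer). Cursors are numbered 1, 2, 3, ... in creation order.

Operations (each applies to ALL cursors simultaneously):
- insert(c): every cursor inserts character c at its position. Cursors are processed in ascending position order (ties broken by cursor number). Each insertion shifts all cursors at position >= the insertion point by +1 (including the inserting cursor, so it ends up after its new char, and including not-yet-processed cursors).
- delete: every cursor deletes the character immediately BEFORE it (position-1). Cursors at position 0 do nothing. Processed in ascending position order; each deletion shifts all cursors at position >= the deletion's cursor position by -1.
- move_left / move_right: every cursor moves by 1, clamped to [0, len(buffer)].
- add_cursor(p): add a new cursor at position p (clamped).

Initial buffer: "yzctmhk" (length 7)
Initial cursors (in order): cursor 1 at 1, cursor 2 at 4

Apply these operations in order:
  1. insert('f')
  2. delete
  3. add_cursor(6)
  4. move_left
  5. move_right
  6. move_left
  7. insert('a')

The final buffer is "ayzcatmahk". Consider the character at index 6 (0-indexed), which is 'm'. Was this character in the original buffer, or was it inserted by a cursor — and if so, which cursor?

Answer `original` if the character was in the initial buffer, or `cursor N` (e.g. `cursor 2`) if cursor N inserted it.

Answer: original

Derivation:
After op 1 (insert('f')): buffer="yfzctfmhk" (len 9), cursors c1@2 c2@6, authorship .1...2...
After op 2 (delete): buffer="yzctmhk" (len 7), cursors c1@1 c2@4, authorship .......
After op 3 (add_cursor(6)): buffer="yzctmhk" (len 7), cursors c1@1 c2@4 c3@6, authorship .......
After op 4 (move_left): buffer="yzctmhk" (len 7), cursors c1@0 c2@3 c3@5, authorship .......
After op 5 (move_right): buffer="yzctmhk" (len 7), cursors c1@1 c2@4 c3@6, authorship .......
After op 6 (move_left): buffer="yzctmhk" (len 7), cursors c1@0 c2@3 c3@5, authorship .......
After op 7 (insert('a')): buffer="ayzcatmahk" (len 10), cursors c1@1 c2@5 c3@8, authorship 1...2..3..
Authorship (.=original, N=cursor N): 1 . . . 2 . . 3 . .
Index 6: author = original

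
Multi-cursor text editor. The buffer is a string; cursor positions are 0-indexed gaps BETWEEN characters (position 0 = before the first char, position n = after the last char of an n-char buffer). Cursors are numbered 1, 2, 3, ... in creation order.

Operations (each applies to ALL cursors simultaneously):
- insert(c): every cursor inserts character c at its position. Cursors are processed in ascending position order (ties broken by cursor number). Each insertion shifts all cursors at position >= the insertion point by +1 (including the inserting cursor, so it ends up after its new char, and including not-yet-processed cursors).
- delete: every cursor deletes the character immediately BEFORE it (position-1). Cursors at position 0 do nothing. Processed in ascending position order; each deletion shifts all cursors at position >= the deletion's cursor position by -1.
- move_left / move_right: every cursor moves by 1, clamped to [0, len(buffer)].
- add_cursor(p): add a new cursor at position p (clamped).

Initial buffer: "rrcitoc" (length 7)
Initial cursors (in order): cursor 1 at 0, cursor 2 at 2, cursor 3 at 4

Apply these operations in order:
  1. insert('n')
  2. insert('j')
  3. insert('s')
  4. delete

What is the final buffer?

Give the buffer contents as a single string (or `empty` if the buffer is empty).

Answer: njrrnjcinjtoc

Derivation:
After op 1 (insert('n')): buffer="nrrncintoc" (len 10), cursors c1@1 c2@4 c3@7, authorship 1..2..3...
After op 2 (insert('j')): buffer="njrrnjcinjtoc" (len 13), cursors c1@2 c2@6 c3@10, authorship 11..22..33...
After op 3 (insert('s')): buffer="njsrrnjscinjstoc" (len 16), cursors c1@3 c2@8 c3@13, authorship 111..222..333...
After op 4 (delete): buffer="njrrnjcinjtoc" (len 13), cursors c1@2 c2@6 c3@10, authorship 11..22..33...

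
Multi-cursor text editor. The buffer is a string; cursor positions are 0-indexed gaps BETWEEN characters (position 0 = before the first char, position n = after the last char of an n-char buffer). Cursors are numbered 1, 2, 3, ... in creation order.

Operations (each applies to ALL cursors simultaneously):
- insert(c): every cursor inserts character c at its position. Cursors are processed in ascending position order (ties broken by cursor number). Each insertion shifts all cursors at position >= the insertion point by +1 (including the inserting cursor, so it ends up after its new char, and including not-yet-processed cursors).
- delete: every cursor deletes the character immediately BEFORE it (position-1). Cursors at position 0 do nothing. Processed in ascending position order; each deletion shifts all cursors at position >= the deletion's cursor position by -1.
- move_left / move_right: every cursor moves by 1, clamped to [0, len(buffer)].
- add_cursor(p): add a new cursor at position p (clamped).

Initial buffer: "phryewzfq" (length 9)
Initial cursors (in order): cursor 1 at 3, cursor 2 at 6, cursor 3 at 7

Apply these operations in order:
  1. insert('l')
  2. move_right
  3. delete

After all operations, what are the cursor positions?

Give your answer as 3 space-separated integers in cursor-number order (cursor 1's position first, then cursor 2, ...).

Answer: 4 7 8

Derivation:
After op 1 (insert('l')): buffer="phrlyewlzlfq" (len 12), cursors c1@4 c2@8 c3@10, authorship ...1...2.3..
After op 2 (move_right): buffer="phrlyewlzlfq" (len 12), cursors c1@5 c2@9 c3@11, authorship ...1...2.3..
After op 3 (delete): buffer="phrlewllq" (len 9), cursors c1@4 c2@7 c3@8, authorship ...1..23.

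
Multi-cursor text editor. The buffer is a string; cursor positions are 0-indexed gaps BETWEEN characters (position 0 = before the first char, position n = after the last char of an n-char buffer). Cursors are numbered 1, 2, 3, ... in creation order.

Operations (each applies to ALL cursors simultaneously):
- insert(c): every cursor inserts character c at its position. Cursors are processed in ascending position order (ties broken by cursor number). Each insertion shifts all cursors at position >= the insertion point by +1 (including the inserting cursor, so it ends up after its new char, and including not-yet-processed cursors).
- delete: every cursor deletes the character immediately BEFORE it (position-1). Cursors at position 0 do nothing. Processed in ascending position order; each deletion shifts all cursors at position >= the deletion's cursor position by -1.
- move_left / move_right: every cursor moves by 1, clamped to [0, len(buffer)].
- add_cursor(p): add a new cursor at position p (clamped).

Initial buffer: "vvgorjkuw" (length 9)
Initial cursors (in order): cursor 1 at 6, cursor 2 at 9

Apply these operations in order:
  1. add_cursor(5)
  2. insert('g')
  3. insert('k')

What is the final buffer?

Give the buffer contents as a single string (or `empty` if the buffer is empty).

After op 1 (add_cursor(5)): buffer="vvgorjkuw" (len 9), cursors c3@5 c1@6 c2@9, authorship .........
After op 2 (insert('g')): buffer="vvgorgjgkuwg" (len 12), cursors c3@6 c1@8 c2@12, authorship .....3.1...2
After op 3 (insert('k')): buffer="vvgorgkjgkkuwgk" (len 15), cursors c3@7 c1@10 c2@15, authorship .....33.11...22

Answer: vvgorgkjgkkuwgk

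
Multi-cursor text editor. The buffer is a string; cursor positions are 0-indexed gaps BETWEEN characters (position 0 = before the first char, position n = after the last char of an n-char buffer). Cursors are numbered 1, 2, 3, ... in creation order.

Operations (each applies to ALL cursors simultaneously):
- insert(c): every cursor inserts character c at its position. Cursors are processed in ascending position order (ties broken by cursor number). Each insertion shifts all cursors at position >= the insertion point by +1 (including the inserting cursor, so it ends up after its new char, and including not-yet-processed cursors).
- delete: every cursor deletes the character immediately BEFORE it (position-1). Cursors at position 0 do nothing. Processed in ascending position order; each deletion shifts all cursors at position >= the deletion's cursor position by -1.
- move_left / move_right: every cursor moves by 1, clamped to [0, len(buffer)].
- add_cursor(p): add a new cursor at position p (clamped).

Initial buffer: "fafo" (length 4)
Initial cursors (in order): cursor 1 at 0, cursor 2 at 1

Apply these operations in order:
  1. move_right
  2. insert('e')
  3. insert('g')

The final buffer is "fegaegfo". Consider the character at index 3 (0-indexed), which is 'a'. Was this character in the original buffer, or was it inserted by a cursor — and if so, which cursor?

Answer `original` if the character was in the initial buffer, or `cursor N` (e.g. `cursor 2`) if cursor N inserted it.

Answer: original

Derivation:
After op 1 (move_right): buffer="fafo" (len 4), cursors c1@1 c2@2, authorship ....
After op 2 (insert('e')): buffer="feaefo" (len 6), cursors c1@2 c2@4, authorship .1.2..
After op 3 (insert('g')): buffer="fegaegfo" (len 8), cursors c1@3 c2@6, authorship .11.22..
Authorship (.=original, N=cursor N): . 1 1 . 2 2 . .
Index 3: author = original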